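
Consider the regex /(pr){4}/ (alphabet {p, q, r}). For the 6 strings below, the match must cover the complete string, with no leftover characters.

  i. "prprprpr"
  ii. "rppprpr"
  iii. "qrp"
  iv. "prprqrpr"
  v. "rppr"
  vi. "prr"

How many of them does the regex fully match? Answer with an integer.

i. "prprprpr" → match
ii. "rppprpr" → no match — must start with "pr"
iii. "qrp" → no match — must start with "pr"
iv. "prprqrpr" → no match
v. "rppr" → no match — must start with "pr"
vi. "prr" → no match — must end with "pr"
Total matched: 1

1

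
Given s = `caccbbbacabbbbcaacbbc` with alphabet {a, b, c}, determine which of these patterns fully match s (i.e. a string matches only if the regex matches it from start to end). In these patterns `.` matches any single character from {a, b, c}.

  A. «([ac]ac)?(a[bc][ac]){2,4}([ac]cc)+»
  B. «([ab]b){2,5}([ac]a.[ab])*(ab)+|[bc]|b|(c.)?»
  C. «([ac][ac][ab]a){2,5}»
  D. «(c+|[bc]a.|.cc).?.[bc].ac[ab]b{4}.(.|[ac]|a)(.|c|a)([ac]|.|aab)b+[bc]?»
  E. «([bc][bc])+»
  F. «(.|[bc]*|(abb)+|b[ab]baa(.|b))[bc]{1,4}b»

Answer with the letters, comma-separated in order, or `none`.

D

A → no match — must end with `cc`
B → no match
C → no match — must end with `a`
D → match
E → no match
F → no match — must end with `b`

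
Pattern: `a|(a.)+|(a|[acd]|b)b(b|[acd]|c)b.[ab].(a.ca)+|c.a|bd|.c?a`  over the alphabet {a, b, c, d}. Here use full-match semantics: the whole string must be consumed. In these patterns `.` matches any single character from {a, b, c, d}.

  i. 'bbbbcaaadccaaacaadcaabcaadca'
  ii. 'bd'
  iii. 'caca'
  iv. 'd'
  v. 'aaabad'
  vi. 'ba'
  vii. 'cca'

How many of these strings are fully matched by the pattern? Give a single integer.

4

i → no match
ii. 'bd' → match
iii. 'caca' → no match
iv. 'd' → no match
v. 'aaabad' → match
vi. 'ba' → match
vii. 'cca' → match
Total matched: 4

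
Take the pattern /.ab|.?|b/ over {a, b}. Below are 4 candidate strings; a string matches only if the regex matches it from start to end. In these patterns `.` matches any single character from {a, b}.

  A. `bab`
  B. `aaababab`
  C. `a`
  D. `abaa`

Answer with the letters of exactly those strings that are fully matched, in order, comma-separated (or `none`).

A, C

A → match
B → no match
C → match
D → no match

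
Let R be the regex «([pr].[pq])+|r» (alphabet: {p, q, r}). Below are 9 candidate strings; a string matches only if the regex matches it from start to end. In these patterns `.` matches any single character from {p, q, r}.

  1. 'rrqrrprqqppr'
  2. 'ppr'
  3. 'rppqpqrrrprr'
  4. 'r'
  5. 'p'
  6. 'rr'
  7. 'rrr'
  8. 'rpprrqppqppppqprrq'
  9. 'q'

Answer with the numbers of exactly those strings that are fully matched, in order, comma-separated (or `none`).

1 → no match
2 → no match
3 → no match
4 → match
5 → no match
6 → no match
7 → no match
8 → match
9 → no match

4, 8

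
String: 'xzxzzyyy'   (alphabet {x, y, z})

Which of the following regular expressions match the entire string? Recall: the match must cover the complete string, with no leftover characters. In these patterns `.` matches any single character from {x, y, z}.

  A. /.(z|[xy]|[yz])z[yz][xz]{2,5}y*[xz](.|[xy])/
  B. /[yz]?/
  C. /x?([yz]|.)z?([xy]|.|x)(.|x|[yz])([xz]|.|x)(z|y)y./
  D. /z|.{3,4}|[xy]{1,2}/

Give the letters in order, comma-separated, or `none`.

C

A → no match
B → no match
C → match
D → no match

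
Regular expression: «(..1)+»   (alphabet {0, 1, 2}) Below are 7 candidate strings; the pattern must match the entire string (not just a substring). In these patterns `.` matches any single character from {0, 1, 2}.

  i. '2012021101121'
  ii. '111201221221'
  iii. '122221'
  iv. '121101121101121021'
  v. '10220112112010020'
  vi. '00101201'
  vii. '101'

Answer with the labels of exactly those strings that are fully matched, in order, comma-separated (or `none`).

ii, iv, vii

i → no match
ii → match
iii → no match
iv → match
v → no match — must end with '1'
vi → no match
vii → match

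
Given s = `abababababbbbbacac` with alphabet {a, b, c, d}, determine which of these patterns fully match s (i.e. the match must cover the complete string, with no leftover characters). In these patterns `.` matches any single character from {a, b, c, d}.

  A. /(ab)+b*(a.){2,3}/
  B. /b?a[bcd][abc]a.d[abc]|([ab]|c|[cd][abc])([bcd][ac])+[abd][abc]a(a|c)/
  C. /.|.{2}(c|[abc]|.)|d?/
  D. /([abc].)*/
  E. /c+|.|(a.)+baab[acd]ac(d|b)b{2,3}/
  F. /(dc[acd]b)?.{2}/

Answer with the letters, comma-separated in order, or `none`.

A → match
B → no match
C → no match
D → match
E → no match
F → no match

A, D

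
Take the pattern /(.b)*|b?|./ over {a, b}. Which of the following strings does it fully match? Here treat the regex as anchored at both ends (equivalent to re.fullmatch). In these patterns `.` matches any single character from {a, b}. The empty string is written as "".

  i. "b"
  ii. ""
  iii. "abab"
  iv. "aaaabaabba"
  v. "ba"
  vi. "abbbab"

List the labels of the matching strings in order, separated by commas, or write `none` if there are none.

i, ii, iii, vi

i → match
ii → match
iii → match
iv → no match
v → no match
vi → match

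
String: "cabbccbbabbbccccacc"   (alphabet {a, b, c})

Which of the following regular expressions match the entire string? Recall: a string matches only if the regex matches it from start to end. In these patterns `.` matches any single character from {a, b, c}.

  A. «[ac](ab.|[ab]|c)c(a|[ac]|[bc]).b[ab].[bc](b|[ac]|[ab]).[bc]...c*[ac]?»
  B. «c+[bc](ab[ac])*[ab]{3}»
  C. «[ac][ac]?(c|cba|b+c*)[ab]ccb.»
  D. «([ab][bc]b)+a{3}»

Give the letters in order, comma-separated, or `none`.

A → match
B → no match
C → no match
D → no match — must end with "a"

A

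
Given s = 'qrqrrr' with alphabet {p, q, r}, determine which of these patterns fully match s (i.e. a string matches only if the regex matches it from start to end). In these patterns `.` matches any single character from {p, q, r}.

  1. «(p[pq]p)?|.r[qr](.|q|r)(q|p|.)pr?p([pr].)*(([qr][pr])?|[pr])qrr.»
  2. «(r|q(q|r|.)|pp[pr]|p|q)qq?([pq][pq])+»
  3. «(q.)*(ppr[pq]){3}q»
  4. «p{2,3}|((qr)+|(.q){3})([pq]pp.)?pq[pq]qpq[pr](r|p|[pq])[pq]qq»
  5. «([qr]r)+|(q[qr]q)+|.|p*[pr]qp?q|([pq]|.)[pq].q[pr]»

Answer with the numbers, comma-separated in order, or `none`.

1 → no match
2 → no match
3 → no match — must end with 'q'
4 → no match
5 → match

5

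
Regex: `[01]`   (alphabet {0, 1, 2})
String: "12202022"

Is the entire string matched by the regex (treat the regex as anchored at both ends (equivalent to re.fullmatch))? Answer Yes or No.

No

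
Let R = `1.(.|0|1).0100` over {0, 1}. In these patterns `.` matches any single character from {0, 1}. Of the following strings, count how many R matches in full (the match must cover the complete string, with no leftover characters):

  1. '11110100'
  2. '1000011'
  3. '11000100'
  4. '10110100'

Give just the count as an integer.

3

1 → match
2 → no match — must end with '0100'
3 → match
4 → match
Total matched: 3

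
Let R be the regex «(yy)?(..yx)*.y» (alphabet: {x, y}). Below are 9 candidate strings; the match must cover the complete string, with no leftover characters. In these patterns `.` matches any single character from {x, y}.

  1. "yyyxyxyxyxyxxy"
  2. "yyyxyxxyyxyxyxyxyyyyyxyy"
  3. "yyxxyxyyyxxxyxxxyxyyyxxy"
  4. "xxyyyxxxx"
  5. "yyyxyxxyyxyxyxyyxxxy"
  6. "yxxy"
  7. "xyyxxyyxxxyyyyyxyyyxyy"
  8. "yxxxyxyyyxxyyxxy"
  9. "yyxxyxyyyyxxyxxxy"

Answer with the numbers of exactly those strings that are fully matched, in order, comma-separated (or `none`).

1 → match
2 → no match
3 → match
4 → no match — must end with "y"
5 → no match
6 → no match
7 → no match
8 → no match
9 → no match

1, 3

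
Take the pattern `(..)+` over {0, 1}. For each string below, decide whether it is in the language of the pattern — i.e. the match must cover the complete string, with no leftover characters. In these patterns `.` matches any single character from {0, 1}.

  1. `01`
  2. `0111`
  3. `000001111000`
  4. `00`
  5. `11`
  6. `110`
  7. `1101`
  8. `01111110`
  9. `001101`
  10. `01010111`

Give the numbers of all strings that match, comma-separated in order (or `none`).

1 → match
2 → match
3 → match
4 → match
5 → match
6 → no match
7 → match
8 → match
9 → match
10 → match

1, 2, 3, 4, 5, 7, 8, 9, 10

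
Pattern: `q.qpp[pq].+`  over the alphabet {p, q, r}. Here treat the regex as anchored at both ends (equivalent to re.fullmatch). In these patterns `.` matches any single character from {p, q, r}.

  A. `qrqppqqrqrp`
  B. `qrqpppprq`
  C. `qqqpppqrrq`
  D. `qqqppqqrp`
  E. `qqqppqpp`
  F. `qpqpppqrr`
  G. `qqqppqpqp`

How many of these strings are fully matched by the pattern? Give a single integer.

A → match
B → match
C → match
D → match
E → match
F → match
G → match
Total matched: 7

7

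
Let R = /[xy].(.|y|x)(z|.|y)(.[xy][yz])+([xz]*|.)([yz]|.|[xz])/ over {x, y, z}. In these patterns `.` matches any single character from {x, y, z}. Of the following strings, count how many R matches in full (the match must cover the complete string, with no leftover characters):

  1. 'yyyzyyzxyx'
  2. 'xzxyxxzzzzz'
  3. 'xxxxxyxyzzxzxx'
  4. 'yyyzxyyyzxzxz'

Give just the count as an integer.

1

1 → no match
2 → match
3 → no match
4 → no match
Total matched: 1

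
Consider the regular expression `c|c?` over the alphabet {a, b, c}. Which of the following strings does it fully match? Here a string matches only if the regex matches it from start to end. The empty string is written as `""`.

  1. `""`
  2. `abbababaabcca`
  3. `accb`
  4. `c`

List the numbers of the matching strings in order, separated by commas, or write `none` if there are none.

1, 4

1. `""` → match
2 → no match
3. `accb` → no match
4. `c` → match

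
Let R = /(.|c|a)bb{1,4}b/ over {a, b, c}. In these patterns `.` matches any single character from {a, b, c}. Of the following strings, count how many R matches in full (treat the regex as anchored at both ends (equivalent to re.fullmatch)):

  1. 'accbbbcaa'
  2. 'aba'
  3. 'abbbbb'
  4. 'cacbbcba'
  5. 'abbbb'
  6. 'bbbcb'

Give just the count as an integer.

1 → no match — must end with 'bb'
2 → no match — must end with 'bb'
3 → match
4 → no match — must end with 'bb'
5 → match
6 → no match — must end with 'bb'
Total matched: 2

2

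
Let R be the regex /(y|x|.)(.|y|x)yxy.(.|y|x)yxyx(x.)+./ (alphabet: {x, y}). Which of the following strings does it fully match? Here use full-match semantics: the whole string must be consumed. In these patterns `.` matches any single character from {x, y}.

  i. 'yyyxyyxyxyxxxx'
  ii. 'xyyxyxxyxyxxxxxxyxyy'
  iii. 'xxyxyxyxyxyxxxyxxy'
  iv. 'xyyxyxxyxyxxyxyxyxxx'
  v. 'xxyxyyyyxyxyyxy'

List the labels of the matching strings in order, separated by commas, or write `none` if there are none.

i → match
ii → match
iii → no match
iv → match
v → no match

i, ii, iv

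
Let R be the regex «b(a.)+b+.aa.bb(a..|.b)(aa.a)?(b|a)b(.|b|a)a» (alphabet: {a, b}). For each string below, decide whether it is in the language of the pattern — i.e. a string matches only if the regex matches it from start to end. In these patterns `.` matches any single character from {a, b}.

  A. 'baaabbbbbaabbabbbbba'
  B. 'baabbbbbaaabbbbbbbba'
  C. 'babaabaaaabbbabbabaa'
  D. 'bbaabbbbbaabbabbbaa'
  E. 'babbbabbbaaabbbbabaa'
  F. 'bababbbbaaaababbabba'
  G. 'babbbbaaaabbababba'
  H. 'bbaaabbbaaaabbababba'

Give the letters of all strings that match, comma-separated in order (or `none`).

A → no match
B → match
C → no match
D → no match — must start with 'ba'
E → no match
F → no match
G → match
H → no match — must start with 'ba'

B, G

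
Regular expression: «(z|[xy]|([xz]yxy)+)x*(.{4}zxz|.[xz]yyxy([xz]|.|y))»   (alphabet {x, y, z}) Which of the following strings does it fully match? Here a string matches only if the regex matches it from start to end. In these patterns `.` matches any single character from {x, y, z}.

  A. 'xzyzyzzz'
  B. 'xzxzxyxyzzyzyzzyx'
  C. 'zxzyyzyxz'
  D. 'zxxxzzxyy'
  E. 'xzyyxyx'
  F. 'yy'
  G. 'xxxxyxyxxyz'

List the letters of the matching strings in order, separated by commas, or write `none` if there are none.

none

A → no match
B → no match
C → no match
D → no match
E → no match
F → no match
G → no match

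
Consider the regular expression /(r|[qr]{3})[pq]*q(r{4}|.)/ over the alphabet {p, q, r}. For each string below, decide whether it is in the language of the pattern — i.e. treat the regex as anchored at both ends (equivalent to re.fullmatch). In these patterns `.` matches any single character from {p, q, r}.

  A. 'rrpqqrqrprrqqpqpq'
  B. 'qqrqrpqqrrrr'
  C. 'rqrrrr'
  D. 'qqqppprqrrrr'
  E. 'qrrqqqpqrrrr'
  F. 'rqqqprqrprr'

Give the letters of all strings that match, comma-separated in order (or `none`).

A → no match
B. 'qqrqrpqqrrrr' → no match
C. 'rqrrrr' → match
D. 'qqqppprqrrrr' → no match
E. 'qrrqqqpqrrrr' → match
F. 'rqqqprqrprr' → no match

C, E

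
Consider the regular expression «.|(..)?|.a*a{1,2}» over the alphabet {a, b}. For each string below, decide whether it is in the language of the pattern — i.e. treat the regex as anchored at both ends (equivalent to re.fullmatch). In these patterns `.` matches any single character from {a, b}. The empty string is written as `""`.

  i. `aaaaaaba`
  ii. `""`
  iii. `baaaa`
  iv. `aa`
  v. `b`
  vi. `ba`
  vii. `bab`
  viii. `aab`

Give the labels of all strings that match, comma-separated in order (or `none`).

ii, iii, iv, v, vi

i → no match
ii → match
iii → match
iv → match
v → match
vi → match
vii → no match
viii → no match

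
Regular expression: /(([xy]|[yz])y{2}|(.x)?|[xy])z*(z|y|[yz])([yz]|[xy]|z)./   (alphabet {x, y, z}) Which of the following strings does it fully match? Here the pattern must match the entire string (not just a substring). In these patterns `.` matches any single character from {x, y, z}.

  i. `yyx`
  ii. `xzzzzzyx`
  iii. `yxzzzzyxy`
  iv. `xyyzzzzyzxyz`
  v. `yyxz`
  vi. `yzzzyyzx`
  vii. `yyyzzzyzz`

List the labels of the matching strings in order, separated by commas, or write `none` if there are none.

i, ii, iii, v, vii

i → match
ii → match
iii → match
iv → no match
v → match
vi → no match
vii → match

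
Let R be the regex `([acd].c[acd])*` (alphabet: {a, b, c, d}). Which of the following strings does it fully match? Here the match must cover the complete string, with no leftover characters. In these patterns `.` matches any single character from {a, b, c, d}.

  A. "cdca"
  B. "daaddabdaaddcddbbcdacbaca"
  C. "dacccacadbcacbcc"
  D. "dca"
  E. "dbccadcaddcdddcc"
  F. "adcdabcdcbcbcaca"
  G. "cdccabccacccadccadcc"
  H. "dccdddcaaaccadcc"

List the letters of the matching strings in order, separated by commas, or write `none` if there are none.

A, C, E, G, H

A → match
B → no match
C → match
D → no match
E → match
F → no match
G → match
H → match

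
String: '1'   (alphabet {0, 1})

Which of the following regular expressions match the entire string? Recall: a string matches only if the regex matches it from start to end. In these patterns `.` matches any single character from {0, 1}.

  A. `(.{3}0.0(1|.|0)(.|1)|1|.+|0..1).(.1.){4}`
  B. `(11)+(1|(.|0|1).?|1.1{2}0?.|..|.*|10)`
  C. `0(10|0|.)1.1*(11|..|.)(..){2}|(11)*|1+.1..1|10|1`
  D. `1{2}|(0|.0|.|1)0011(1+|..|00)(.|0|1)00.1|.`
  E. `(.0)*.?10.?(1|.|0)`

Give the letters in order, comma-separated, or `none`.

A → no match
B → no match — must start with '11'
C → match
D → match
E → no match

C, D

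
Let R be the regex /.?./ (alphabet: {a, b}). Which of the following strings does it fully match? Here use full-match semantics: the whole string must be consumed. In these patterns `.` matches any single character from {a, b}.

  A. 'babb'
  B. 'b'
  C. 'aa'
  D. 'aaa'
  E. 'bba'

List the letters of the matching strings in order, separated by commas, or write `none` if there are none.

A. 'babb' → no match
B. 'b' → match
C. 'aa' → match
D. 'aaa' → no match
E. 'bba' → no match

B, C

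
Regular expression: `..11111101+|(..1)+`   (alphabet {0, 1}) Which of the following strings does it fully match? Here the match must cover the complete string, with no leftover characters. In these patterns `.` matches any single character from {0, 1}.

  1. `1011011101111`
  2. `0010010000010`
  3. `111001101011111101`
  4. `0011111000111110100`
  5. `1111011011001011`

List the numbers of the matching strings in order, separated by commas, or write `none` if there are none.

3

1 → no match
2 → no match — must end with `1`
3 → match
4 → no match — must end with `1`
5 → no match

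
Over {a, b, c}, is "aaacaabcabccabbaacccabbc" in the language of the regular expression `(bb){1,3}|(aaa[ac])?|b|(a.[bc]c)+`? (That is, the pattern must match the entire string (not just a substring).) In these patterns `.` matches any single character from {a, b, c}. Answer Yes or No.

No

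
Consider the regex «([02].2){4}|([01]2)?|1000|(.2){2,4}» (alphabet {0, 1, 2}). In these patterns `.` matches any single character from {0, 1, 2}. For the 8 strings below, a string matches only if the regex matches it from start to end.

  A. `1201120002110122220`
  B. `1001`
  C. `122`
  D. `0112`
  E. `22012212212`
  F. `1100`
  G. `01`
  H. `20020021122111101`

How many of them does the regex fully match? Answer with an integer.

A → no match
B → no match
C → no match
D → no match
E → no match
F → no match
G → no match
H → no match
Total matched: 0

0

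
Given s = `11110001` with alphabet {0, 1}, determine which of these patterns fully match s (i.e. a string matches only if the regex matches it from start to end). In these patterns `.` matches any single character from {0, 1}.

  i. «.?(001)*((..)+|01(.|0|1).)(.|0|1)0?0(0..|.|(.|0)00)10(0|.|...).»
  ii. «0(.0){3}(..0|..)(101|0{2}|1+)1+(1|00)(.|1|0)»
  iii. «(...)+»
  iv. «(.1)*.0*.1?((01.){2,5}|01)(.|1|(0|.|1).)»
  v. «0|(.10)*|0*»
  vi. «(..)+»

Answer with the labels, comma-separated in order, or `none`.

vi

i → no match
ii → no match — must start with `0`
iii → no match
iv → no match
v → no match
vi → match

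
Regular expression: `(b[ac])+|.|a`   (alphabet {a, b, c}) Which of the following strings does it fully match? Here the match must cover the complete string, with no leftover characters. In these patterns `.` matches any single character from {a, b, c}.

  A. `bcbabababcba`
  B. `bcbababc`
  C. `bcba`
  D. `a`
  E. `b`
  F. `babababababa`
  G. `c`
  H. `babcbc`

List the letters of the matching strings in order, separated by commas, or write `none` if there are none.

A, B, C, D, E, F, G, H

A. `bcbabababcba` → match
B. `bcbababc` → match
C. `bcba` → match
D. `a` → match
E. `b` → match
F. `babababababa` → match
G. `c` → match
H. `babcbc` → match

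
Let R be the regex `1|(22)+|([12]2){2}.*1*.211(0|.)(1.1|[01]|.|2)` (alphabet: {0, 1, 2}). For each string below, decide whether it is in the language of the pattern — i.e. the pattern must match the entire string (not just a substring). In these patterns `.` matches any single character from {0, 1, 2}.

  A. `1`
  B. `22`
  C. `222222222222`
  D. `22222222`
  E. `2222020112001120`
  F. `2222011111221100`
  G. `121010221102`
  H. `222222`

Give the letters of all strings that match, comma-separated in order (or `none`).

A → match
B → match
C → match
D → match
E → no match
F → match
G → no match
H → match

A, B, C, D, F, H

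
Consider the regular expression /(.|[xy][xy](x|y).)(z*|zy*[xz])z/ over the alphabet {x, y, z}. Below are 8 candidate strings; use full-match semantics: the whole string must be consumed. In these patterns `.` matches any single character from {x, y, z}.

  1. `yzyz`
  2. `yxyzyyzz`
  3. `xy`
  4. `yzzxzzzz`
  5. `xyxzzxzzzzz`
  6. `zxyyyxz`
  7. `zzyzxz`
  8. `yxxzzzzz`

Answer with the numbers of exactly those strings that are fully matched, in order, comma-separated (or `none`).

8

1 → no match
2 → no match
3 → no match — must end with `z`
4 → no match
5 → no match
6 → no match
7 → no match
8 → match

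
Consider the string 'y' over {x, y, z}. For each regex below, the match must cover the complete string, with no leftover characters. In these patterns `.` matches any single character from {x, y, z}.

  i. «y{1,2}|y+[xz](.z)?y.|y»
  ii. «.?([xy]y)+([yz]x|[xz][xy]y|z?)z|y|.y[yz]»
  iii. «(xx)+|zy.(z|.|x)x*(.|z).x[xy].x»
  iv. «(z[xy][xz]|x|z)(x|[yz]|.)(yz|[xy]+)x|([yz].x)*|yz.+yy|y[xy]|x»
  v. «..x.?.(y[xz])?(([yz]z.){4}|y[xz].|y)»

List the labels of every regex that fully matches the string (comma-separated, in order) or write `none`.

i, ii

i → match
ii → match
iii → no match
iv → no match
v → no match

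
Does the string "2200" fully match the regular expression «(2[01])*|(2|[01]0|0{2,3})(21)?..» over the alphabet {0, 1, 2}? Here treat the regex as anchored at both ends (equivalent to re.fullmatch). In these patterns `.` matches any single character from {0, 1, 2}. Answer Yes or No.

No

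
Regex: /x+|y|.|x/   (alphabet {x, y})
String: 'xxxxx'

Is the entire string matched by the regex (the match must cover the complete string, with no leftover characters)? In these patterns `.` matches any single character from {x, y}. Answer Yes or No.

Yes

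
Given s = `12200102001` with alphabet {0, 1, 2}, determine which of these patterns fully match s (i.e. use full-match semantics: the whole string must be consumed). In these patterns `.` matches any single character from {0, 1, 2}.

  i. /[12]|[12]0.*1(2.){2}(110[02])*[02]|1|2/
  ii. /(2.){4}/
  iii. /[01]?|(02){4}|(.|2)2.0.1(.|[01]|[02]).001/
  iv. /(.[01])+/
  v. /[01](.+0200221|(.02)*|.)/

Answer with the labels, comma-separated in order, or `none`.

iii

i → no match
ii → no match — must start with `2`
iii → match
iv → no match
v → no match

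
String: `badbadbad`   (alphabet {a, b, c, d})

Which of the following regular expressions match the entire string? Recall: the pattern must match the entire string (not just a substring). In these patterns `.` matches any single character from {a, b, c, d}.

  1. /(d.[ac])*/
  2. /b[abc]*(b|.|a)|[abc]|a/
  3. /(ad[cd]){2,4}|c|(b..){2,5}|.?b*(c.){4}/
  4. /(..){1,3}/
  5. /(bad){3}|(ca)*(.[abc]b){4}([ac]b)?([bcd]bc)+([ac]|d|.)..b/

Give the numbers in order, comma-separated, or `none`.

1 → no match
2 → no match
3 → match
4 → no match
5 → match

3, 5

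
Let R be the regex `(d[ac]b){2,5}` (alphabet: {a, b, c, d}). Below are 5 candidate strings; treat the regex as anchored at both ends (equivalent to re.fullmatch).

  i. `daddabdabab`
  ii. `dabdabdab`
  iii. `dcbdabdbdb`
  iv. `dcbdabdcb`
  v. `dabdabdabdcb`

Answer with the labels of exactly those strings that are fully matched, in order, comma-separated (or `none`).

ii, iv, v

i → no match
ii → match
iii → no match
iv → match
v → match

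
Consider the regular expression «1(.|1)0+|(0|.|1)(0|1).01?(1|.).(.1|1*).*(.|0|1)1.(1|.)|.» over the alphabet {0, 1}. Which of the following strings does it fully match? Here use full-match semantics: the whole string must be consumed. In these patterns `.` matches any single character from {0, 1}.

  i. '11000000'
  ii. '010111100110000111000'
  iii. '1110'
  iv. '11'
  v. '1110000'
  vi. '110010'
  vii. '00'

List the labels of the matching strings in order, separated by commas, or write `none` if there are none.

i → match
ii → no match
iii → no match
iv → no match
v → no match
vi → no match
vii → no match

i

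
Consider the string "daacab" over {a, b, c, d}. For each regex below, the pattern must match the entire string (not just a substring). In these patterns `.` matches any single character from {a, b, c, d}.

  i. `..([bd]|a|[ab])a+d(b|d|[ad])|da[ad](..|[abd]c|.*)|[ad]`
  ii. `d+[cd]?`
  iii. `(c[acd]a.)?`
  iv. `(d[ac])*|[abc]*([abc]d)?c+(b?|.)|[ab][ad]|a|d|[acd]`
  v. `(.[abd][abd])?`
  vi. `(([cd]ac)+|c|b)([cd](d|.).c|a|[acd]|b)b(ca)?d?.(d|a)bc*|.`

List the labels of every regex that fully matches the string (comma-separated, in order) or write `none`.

i → match
ii → no match
iii → no match
iv → no match
v → no match
vi → no match

i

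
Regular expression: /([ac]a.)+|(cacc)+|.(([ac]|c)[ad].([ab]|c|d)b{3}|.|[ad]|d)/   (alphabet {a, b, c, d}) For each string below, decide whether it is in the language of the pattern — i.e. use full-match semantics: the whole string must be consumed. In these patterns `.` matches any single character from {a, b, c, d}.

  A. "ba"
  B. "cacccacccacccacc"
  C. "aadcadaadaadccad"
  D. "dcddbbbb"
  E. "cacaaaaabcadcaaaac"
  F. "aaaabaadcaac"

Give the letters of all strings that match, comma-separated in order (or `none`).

A → match
B → match
C → no match
D → match
E → match
F → no match

A, B, D, E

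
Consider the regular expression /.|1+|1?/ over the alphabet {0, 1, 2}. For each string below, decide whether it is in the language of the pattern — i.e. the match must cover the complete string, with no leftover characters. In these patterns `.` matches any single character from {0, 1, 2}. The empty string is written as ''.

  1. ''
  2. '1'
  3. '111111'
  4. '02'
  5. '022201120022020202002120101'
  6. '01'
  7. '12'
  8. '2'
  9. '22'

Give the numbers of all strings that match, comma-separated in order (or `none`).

1, 2, 3, 8

1 → match
2 → match
3 → match
4 → no match
5 → no match
6 → no match
7 → no match
8 → match
9 → no match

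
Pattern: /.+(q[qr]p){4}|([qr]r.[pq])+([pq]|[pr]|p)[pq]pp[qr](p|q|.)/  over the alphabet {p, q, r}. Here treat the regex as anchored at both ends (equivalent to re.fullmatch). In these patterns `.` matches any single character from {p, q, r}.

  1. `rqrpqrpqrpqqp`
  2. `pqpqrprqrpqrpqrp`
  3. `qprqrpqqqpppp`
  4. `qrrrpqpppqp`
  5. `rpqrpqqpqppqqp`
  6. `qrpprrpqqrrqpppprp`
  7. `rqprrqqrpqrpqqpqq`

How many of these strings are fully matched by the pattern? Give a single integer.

2

1 → match
2 → no match
3 → no match
4 → no match
5 → no match
6 → match
7 → no match
Total matched: 2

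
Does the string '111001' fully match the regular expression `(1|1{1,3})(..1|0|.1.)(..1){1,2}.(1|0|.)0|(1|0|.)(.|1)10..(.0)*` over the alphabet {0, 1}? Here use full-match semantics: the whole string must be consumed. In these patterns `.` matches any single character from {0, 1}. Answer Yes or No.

Yes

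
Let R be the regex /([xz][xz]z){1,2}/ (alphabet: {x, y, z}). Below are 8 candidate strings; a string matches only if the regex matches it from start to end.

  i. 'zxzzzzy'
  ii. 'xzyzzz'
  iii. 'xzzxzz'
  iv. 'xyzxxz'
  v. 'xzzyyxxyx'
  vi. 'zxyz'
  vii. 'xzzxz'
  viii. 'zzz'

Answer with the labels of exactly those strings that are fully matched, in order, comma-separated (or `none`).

iii, viii

i. 'zxzzzzy' → no match — must end with 'z'
ii. 'xzyzzz' → no match
iii. 'xzzxzz' → match
iv. 'xyzxxz' → no match
v. 'xzzyyxxyx' → no match — must end with 'z'
vi. 'zxyz' → no match
vii. 'xzzxz' → no match
viii. 'zzz' → match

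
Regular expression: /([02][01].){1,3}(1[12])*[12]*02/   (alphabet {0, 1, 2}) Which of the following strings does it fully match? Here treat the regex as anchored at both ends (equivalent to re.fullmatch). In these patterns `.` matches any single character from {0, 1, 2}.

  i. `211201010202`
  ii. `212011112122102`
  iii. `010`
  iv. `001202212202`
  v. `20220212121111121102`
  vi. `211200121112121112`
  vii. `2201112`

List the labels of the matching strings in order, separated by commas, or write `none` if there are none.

i, ii, iv, v

i → match
ii → match
iii → no match — must end with `02`
iv → match
v → match
vi → no match — must end with `02`
vii → no match — must end with `02`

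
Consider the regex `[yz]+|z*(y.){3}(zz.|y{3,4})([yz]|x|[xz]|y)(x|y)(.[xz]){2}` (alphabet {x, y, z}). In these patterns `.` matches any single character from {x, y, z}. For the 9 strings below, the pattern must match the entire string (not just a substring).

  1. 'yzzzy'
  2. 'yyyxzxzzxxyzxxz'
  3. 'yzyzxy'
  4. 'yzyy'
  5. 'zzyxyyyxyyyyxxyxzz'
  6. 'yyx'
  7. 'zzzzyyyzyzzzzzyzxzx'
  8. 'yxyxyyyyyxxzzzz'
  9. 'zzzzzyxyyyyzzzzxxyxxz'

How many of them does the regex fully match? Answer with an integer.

5

1 → match
2 → no match
3 → no match
4 → match
5 → match
6 → no match
7 → match
8 → match
9 → no match
Total matched: 5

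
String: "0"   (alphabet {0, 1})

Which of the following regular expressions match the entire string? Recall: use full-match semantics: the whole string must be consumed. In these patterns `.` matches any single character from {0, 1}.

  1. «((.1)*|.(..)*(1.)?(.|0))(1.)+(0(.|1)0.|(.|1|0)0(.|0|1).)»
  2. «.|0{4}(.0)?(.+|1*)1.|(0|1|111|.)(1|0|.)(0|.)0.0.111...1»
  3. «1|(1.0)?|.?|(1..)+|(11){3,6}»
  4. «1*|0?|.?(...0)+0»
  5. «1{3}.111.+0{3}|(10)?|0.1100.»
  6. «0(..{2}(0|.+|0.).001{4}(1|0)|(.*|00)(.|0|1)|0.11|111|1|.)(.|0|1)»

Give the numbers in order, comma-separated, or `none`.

1 → no match
2 → match
3 → match
4 → match
5 → no match
6 → no match

2, 3, 4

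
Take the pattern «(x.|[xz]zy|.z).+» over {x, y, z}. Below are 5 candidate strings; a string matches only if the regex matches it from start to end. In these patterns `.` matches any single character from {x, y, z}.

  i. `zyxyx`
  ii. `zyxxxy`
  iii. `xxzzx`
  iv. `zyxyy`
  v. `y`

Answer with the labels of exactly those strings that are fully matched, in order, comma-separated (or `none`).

i → no match
ii → no match
iii → match
iv → no match
v → no match

iii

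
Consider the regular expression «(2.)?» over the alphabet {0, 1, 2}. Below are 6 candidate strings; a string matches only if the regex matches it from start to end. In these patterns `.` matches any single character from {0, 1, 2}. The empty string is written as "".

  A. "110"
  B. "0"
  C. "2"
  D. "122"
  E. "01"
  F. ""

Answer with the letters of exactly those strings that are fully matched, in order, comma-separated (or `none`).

F

A → no match
B → no match
C → no match
D → no match
E → no match
F → match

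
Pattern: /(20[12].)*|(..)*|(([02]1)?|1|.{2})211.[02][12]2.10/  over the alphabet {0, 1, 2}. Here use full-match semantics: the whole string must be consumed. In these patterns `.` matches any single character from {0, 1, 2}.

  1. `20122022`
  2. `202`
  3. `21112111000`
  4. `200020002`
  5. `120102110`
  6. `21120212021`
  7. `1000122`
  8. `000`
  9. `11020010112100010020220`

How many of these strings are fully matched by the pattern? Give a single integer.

1

1. `20122022` → match
2. `202` → no match
3. `21112111000` → no match
4. `200020002` → no match
5. `120102110` → no match
6. `21120212021` → no match
7. `1000122` → no match
8. `000` → no match
9 → no match
Total matched: 1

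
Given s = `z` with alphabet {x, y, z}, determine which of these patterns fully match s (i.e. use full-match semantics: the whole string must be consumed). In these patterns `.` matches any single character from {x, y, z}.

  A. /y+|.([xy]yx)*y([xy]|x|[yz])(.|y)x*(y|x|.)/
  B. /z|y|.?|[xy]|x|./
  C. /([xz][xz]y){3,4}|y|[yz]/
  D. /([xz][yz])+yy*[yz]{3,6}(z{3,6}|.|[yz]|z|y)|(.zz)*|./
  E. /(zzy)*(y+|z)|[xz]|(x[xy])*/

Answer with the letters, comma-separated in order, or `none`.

A → no match
B → match
C → match
D → match
E → match

B, C, D, E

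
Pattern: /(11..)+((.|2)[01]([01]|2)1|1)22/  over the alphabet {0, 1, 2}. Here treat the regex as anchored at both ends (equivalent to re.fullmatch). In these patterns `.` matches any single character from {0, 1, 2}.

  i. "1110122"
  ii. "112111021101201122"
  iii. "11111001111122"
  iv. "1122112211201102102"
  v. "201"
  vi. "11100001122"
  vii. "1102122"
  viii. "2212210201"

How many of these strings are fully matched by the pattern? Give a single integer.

i → match
ii → match
iii → no match
iv → no match — must end with "122"
v → no match — must start with "11"
vi → no match
vii → match
viii → no match — must start with "11"
Total matched: 3

3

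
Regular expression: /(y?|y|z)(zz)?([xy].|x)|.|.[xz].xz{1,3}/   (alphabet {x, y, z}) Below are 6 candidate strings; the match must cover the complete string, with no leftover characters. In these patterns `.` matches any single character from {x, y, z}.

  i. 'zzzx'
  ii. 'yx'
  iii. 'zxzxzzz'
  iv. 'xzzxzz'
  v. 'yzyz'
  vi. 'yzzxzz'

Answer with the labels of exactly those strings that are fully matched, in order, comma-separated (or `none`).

i, ii, iii, iv, vi

i → match
ii → match
iii → match
iv → match
v → no match
vi → match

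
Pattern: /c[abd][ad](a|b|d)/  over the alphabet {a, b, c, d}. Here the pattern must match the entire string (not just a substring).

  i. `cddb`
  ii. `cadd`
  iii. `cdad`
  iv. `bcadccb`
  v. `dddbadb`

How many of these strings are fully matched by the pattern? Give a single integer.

3

i → match
ii → match
iii → match
iv → no match — must start with `c`
v → no match — must start with `c`
Total matched: 3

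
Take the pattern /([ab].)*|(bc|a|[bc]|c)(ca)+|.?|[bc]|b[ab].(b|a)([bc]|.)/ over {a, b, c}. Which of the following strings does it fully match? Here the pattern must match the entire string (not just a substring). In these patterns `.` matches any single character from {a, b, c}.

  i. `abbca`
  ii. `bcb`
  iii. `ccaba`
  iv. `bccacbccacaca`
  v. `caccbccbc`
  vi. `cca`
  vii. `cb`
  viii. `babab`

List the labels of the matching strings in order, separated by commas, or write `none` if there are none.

i → no match
ii → no match
iii → no match
iv → no match
v → no match
vi → match
vii → no match
viii → match

vi, viii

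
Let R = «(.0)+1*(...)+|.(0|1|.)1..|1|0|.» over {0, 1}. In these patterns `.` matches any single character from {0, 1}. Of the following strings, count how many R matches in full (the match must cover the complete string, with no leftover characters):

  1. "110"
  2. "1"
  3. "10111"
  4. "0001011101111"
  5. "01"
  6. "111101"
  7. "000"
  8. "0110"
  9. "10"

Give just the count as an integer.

2

1 → no match
2 → match
3 → match
4 → no match
5 → no match
6 → no match
7 → no match
8 → no match
9 → no match
Total matched: 2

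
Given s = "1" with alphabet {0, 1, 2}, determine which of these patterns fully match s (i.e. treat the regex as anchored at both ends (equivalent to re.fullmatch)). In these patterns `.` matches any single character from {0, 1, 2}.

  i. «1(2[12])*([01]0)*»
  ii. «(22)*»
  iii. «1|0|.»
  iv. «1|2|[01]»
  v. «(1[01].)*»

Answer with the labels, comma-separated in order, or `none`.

i → match
ii → no match
iii → match
iv → match
v → no match

i, iii, iv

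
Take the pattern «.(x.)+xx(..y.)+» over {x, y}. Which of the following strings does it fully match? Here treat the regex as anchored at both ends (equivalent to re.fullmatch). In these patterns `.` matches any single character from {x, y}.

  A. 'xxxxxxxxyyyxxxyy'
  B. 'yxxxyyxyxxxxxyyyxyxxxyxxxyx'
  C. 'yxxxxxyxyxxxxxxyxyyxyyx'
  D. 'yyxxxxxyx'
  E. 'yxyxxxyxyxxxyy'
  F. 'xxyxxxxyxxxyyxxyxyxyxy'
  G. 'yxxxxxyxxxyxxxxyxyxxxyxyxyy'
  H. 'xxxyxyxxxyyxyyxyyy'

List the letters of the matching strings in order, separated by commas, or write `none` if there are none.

A → no match
B → no match
C → match
D → no match
E → no match
F → no match
G → match
H → no match

C, G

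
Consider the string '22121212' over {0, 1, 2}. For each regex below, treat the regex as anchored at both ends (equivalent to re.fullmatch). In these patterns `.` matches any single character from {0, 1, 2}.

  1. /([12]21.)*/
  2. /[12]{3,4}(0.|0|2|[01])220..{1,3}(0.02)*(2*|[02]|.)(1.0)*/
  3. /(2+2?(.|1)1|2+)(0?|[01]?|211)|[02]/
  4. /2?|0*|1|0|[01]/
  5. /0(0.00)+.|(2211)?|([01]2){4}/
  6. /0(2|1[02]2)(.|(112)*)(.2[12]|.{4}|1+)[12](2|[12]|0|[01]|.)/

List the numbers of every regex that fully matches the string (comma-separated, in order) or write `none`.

1

1 → match
2 → no match
3 → no match
4 → no match
5 → no match
6 → no match — must start with '0'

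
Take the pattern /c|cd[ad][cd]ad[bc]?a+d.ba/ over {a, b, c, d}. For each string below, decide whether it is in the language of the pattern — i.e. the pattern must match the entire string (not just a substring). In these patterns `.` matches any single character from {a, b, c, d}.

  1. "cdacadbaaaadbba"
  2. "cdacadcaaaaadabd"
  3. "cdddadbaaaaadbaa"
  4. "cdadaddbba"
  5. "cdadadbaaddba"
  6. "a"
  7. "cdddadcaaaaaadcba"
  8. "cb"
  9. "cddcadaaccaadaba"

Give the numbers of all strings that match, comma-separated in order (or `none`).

1 → match
2 → no match
3 → no match
4. "cdadaddbba" → no match
5 → match
6. "a" → no match
7 → match
8. "cb" → no match
9 → no match

1, 5, 7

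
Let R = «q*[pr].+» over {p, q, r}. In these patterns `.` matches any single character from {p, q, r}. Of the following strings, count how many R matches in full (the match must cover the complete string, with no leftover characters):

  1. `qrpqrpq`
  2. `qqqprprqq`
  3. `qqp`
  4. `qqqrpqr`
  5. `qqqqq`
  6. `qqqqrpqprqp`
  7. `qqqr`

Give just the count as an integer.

4

1 → match
2 → match
3 → no match
4 → match
5 → no match
6 → match
7 → no match
Total matched: 4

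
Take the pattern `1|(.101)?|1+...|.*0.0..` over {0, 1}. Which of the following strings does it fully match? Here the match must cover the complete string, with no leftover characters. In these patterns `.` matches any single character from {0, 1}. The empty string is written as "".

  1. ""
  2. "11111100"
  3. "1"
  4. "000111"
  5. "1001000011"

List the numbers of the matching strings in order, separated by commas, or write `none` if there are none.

1, 2, 3, 5

1 → match
2 → match
3 → match
4 → no match
5 → match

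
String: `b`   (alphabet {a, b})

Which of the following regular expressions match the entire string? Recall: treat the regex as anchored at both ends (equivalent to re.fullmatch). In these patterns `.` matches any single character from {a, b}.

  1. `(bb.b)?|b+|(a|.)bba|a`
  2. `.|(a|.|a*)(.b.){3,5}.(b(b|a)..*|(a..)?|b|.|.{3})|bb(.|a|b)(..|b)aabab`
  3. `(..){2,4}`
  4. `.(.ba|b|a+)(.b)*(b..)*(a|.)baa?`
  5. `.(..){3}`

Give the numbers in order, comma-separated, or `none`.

1, 2

1 → match
2 → match
3 → no match
4 → no match
5 → no match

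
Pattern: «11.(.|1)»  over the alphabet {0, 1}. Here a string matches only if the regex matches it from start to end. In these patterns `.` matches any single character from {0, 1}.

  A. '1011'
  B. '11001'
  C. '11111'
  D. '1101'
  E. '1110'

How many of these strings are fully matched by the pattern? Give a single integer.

2

A → no match — must start with '11'
B → no match
C → no match
D → match
E → match
Total matched: 2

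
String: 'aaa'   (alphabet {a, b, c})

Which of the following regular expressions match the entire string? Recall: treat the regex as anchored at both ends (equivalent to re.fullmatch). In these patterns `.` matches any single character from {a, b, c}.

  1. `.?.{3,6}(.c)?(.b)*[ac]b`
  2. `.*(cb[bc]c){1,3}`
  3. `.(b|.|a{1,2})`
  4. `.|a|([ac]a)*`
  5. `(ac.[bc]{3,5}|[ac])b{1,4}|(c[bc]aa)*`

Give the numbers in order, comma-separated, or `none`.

3

1 → no match — must end with 'b'
2 → no match — must end with 'c'
3 → match
4 → no match
5 → no match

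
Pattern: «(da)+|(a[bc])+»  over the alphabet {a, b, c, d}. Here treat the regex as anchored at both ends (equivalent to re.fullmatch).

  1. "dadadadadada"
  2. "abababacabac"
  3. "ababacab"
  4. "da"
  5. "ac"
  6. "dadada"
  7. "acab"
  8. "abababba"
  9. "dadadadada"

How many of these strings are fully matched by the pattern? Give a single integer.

8

1 → match
2 → match
3 → match
4 → match
5 → match
6 → match
7 → match
8 → no match
9 → match
Total matched: 8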